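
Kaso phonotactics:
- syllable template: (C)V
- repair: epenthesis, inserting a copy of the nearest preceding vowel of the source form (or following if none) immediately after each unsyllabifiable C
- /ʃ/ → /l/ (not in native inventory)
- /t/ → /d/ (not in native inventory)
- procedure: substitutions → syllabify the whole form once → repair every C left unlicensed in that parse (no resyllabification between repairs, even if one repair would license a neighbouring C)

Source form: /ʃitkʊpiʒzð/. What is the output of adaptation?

Substitution: /ʃ/ → /l/, /t/ → /d/, giving /lidkʊpiʒzð/.
Syllabifying with onset maximization leaves /d/, /ʒ/, /z/, /ð/ stranded (no codas are permitted; onsets are limited to one consonant).
Epenthesis after each stranded consonant: /d/ → /di/, /ʒ/ → /ʒi/, /z/ → /zi/, /ð/ → /ði/.

lidikʊpiʒiziði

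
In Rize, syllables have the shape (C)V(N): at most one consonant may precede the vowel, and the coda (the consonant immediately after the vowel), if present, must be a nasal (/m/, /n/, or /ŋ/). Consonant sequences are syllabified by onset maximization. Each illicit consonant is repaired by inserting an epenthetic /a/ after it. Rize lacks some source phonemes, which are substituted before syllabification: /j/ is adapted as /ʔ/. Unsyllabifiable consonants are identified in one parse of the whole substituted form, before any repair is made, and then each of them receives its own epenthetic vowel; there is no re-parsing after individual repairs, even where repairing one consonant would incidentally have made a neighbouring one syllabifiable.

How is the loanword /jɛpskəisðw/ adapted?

ʔɛpasakəisaðawa

Substitution: /j/ → /ʔ/, giving /ʔɛpskəisðw/.
The consonants /p/, /s/, /s/, /ð/, /w/ cannot be parsed into a legal (C)V(N) syllable (only a nasal (/m/, /n/, or /ŋ/) is licensed in coda position; onsets are limited to one consonant).
Each unlicensed consonant becomes the onset of a new syllable: /p/ → /pa/, /s/ → /sa/, /s/ → /sa/, /ð/ → /ða/, /w/ → /wa/.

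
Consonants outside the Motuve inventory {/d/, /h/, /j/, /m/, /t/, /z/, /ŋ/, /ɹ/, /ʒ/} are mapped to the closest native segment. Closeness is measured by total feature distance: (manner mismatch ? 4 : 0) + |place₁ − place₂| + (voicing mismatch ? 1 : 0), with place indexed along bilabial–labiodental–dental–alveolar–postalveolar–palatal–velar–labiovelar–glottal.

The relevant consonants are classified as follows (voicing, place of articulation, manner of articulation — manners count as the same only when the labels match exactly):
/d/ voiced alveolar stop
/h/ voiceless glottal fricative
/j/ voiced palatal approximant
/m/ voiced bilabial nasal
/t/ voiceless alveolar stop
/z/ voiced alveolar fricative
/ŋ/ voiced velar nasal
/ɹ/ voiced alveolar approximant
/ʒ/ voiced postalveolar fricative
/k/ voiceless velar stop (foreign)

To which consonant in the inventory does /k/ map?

t

/t/ is closest: same manner (stop), place distance 3 (velar→alveolar), same voicing; total 3. Next closest is /d/ at distance 4.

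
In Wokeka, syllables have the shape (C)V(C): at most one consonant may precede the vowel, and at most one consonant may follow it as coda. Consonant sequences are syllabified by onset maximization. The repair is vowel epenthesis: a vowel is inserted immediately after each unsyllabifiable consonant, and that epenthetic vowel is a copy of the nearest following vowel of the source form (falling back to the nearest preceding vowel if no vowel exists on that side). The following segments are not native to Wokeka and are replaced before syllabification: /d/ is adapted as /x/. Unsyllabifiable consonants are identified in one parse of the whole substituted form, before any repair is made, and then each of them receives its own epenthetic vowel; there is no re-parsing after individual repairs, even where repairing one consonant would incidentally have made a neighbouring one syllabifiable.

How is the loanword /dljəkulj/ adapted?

Substitution: /d/ → /x/, giving /xljəkulj/.
Under (C)V(C), the unsyllabifiable consonants are /x/, /l/, /j/ (at most one coda consonant is licensed; onsets are limited to one consonant).
Each unlicensed consonant becomes the onset of a new syllable: /x/ → /xə/, /l/ → /lə/, /j/ → /ju/.

xələjəkulju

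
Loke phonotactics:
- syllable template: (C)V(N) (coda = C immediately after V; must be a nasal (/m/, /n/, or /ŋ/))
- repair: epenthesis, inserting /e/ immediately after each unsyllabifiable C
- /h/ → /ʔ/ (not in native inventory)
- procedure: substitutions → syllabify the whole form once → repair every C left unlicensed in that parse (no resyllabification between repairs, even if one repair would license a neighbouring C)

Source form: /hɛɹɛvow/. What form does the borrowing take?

Substitution: /h/ → /ʔ/, giving /ʔɛɹɛvow/.
Under (C)V(N), the unsyllabifiable consonants are /w/ (only a nasal (/m/, /n/, or /ŋ/) is licensed in coda position; onsets are limited to one consonant).
Inserting the epenthetic vowel yields /w/ → /we/.

ʔɛɹɛvowe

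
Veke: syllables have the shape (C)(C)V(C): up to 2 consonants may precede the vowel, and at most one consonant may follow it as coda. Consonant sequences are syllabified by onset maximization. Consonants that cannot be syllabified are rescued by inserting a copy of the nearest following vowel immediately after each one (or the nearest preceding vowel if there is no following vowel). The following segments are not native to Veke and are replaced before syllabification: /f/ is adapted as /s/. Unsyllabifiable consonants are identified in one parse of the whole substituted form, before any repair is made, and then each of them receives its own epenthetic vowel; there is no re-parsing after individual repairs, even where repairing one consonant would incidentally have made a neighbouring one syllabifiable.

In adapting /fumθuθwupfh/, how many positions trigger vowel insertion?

After substitution the input is /sumθuθwupsh/.
The unsyllabifiable consonants are /s/, /h/; each receives one epenthetic vowel.

2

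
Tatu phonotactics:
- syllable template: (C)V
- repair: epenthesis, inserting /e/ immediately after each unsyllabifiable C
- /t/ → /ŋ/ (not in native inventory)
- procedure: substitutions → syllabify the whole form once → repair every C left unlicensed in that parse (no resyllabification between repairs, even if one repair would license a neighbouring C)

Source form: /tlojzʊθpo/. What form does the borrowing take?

ŋelojezʊθepo

Substitution: /t/ → /ŋ/, giving /ŋlojzʊθpo/.
The consonants /ŋ/, /j/, /θ/ cannot be parsed into a legal (C)V syllable (no codas are permitted; onsets are limited to one consonant).
Epenthesis after each stranded consonant: /ŋ/ → /ŋe/, /j/ → /je/, /θ/ → /θe/.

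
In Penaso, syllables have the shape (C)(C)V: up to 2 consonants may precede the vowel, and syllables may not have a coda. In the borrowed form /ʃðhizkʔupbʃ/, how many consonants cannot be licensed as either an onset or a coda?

5

The consonants /ʃ/, /z/, /p/, /b/, /ʃ/ cannot be parsed into a legal (C)(C)V syllable (no codas are permitted; onsets may contain at most 2 consonants).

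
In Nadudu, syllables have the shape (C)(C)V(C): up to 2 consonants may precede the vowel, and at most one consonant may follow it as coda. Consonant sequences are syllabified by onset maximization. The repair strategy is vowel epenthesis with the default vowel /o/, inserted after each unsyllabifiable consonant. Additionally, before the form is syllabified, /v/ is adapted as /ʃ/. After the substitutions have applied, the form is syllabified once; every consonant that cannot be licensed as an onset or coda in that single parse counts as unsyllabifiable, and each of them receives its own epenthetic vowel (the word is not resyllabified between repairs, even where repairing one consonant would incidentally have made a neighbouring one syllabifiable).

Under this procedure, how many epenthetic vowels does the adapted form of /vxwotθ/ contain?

2

After substitution the input is /ʃxwotθ/.
The unsyllabifiable consonants are /ʃ/, /θ/; each receives one epenthetic vowel.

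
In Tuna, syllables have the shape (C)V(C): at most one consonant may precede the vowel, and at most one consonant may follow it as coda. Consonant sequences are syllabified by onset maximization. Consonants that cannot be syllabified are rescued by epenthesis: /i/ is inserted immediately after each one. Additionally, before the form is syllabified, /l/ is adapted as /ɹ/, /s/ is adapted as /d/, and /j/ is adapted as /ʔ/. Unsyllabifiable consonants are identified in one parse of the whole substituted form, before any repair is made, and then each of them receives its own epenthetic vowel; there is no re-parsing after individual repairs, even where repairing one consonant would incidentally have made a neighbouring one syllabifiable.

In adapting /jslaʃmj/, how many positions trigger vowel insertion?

4

After substitution the input is /ʔdɹaʃmʔ/.
The unsyllabifiable consonants are /ʔ/, /d/, /m/, /ʔ/; each receives one epenthetic vowel.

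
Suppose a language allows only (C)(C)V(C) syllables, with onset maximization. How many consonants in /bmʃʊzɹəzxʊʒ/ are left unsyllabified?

The consonants /b/ cannot be parsed into a legal (C)(C)V(C) syllable (at most one coda consonant is licensed; onsets may contain at most 2 consonants).

1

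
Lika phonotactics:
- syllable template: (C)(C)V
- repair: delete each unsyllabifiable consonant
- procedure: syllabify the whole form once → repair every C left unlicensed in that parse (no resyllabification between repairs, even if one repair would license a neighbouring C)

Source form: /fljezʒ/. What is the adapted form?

Syllabifying with onset maximization leaves /f/, /z/, /ʒ/ stranded (no codas are permitted; onsets may contain at most 2 consonants).
Deleting the stranded consonants removes /f/, /z/, /ʒ/.

lje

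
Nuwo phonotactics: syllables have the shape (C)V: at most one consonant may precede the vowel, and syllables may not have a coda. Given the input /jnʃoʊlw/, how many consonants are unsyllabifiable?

Syllabifying with onset maximization leaves /j/, /n/, /l/, /w/ stranded (no codas are permitted; onsets are limited to one consonant).

4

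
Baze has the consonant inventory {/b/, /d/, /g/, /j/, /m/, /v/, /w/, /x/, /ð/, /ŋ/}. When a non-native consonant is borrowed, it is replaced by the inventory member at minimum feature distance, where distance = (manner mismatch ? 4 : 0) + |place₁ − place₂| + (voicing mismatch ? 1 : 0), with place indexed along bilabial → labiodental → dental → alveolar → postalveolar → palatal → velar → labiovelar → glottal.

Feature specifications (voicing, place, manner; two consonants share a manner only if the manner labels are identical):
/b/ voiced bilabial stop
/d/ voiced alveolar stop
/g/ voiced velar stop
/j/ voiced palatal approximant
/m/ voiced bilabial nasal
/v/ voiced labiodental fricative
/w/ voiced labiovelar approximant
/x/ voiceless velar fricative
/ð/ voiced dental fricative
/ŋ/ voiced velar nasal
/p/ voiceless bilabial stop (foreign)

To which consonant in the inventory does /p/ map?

b

/b/ is closest: same manner (stop), place distance 0 (bilabial→bilabial), voicing differs (+1); total 1. Next closest is /d/ at distance 4.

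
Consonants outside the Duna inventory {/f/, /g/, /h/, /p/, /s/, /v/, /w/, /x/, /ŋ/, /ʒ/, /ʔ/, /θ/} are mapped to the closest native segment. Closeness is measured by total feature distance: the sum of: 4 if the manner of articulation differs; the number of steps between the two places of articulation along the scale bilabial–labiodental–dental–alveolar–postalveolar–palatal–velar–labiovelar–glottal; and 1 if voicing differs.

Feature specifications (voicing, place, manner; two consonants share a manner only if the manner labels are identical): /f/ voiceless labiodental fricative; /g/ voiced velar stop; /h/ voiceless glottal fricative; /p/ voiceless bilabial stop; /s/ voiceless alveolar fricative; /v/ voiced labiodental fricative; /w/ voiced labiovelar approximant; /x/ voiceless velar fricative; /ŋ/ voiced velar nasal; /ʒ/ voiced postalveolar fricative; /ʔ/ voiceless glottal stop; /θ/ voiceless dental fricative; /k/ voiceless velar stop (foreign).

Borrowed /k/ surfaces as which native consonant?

g

/g/ is closest: same manner (stop), place distance 0 (velar→velar), voicing differs (+1); total 1. Next closest is /ʔ/ at distance 2.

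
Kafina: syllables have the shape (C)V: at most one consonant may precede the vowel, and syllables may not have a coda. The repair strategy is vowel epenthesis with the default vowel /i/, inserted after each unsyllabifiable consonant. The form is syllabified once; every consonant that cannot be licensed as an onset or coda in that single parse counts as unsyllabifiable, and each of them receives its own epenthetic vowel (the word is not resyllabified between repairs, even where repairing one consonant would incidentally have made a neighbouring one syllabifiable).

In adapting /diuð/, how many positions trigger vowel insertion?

The unsyllabifiable consonants are /ð/; each receives one epenthetic vowel.

1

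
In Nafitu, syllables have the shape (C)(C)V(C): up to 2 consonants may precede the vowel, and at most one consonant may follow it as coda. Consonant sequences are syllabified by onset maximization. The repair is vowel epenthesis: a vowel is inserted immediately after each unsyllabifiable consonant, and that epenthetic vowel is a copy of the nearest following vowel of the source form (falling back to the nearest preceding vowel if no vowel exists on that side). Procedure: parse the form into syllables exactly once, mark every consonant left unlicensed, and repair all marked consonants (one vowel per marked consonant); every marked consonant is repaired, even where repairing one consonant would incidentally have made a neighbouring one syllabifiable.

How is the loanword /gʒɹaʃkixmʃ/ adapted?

gaʒɹaʃkixmiʃi

Under (C)(C)V(C), the unsyllabifiable consonants are /g/, /m/, /ʃ/ (at most one coda consonant is licensed; onsets may contain at most 2 consonants).
Each unlicensed consonant becomes the onset of a new syllable: /g/ → /ga/, /m/ → /mi/, /ʃ/ → /ʃi/.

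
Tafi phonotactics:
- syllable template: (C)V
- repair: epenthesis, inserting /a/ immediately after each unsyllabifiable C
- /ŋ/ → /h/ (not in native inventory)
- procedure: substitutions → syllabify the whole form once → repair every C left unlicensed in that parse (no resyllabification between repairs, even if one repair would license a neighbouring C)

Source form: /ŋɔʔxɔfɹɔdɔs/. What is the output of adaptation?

Substitution: /ŋ/ → /h/, giving /hɔʔxɔfɹɔdɔs/.
Syllabifying with onset maximization leaves /ʔ/, /f/, /s/ stranded (no codas are permitted; onsets are limited to one consonant).
Inserting the epenthetic vowel yields /ʔ/ → /ʔa/, /f/ → /fa/, /s/ → /sa/.

hɔʔaxɔfaɹɔdɔsa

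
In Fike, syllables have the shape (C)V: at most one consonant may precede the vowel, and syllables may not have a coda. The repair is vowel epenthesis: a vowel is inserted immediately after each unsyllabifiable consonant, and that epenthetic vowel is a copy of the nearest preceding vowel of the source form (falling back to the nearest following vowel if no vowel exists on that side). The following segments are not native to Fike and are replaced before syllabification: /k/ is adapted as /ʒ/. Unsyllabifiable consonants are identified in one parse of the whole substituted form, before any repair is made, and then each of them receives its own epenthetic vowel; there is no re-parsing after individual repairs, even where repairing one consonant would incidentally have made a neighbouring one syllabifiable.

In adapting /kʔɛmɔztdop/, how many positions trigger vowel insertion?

After substitution the input is /ʒʔɛmɔztdop/.
The unsyllabifiable consonants are /ʒ/, /z/, /t/, /p/; each receives one epenthetic vowel.

4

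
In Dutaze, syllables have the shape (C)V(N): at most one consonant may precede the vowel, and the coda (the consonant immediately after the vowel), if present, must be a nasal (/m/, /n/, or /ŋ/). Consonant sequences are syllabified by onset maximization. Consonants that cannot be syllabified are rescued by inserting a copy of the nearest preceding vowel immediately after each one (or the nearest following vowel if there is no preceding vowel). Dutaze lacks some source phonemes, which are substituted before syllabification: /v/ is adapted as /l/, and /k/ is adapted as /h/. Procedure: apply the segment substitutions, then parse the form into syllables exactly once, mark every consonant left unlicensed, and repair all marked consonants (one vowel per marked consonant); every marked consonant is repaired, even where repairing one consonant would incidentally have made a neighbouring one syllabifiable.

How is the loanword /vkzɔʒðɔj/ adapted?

Substitution: /v/ → /l/, /k/ → /h/, giving /lhzɔʒðɔj/.
Under (C)V(N), the unsyllabifiable consonants are /l/, /h/, /ʒ/, /j/ (only a nasal (/m/, /n/, or /ŋ/) is licensed in coda position; onsets are limited to one consonant).
Each unlicensed consonant becomes the onset of a new syllable: /l/ → /lɔ/, /h/ → /hɔ/, /ʒ/ → /ʒɔ/, /j/ → /jɔ/.

lɔhɔzɔʒɔðɔjɔ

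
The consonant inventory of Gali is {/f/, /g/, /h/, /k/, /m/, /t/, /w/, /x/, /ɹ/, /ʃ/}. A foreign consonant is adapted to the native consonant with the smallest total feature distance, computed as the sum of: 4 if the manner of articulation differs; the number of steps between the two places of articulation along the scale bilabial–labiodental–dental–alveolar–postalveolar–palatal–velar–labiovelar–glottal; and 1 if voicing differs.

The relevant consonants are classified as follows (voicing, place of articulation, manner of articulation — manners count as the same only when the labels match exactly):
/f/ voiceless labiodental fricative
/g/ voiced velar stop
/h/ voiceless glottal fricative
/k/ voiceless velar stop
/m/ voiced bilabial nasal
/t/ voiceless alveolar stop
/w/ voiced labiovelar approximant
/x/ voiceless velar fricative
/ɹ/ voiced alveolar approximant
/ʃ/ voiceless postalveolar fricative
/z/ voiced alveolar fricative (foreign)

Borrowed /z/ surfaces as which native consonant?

ʃ

/ʃ/ is closest: same manner (fricative), place distance 1 (alveolar→postalveolar), voicing differs (+1); total 2. Next closest is /f/ at distance 3.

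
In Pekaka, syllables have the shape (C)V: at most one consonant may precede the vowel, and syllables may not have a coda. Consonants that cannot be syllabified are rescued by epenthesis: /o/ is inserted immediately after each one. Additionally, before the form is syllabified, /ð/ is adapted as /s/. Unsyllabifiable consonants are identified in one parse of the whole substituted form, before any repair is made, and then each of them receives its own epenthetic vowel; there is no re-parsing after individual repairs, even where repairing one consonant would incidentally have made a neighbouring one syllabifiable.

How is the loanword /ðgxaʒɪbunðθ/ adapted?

sogoxaʒɪbunosoθo

Substitution: /ð/ → /s/, giving /sgxaʒɪbunsθ/.
Under (C)V, the unsyllabifiable consonants are /s/, /g/, /n/, /s/, /θ/ (no codas are permitted; onsets are limited to one consonant).
Each unlicensed consonant becomes the onset of a new syllable: /s/ → /so/, /g/ → /go/, /n/ → /no/, /s/ → /so/, /θ/ → /θo/.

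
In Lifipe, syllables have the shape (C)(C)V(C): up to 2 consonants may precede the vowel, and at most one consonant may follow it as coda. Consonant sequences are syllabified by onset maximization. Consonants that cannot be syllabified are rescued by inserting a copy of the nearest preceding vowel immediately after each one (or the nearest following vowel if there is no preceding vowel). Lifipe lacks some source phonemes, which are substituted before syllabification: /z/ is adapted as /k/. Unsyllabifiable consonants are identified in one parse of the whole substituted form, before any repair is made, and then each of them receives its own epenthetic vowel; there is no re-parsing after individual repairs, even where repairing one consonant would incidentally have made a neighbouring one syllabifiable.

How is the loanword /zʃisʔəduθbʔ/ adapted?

kʃisʔəduθbuʔu

Substitution: /z/ → /k/, giving /kʃisʔəduθbʔ/.
The consonants /b/, /ʔ/ cannot be parsed into a legal (C)(C)V(C) syllable (at most one coda consonant is licensed; onsets may contain at most 2 consonants).
Epenthesis after each stranded consonant: /b/ → /bu/, /ʔ/ → /ʔu/.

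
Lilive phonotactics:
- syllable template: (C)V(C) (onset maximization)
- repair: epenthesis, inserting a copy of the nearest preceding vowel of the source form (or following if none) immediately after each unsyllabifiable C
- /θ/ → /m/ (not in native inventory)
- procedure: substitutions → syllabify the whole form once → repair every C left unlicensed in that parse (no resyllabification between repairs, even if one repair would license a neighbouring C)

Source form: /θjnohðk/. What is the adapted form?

mojonohðoko

Substitution: /θ/ → /m/, giving /mjnohðk/.
The consonants /m/, /j/, /ð/, /k/ cannot be parsed into a legal (C)V(C) syllable (at most one coda consonant is licensed; onsets are limited to one consonant).
Inserting the epenthetic vowel yields /m/ → /mo/, /j/ → /jo/, /ð/ → /ðo/, /k/ → /ko/.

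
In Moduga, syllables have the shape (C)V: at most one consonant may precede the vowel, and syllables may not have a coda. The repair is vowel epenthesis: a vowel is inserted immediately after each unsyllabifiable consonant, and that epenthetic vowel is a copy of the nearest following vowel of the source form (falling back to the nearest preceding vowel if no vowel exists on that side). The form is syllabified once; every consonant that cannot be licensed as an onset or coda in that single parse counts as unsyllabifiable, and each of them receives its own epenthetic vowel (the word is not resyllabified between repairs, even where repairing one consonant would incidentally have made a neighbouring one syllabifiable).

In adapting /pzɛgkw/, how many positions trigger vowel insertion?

4

The unsyllabifiable consonants are /p/, /g/, /k/, /w/; each receives one epenthetic vowel.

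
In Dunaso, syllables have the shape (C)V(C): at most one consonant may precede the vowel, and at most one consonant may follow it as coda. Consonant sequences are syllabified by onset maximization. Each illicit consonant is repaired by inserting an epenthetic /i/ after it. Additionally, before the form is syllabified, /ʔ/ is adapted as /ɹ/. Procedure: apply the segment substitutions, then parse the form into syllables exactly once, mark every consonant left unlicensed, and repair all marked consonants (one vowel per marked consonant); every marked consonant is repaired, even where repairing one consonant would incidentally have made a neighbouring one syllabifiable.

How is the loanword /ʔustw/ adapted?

Substitution: /ʔ/ → /ɹ/, giving /ɹustw/.
Under (C)V(C), the unsyllabifiable consonants are /t/, /w/ (at most one coda consonant is licensed; onsets are limited to one consonant).
Each unlicensed consonant becomes the onset of a new syllable: /t/ → /ti/, /w/ → /wi/.

ɹustiwi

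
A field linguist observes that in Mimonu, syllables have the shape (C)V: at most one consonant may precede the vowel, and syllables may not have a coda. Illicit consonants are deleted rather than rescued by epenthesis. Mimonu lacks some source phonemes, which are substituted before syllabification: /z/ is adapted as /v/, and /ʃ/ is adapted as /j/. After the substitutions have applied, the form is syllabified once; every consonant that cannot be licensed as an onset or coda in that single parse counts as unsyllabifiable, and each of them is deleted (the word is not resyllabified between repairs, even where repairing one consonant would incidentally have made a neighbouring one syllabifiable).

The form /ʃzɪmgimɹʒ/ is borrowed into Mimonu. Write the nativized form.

Substitution: /ʃ/ → /j/, /z/ → /v/, giving /jvɪmgimɹʒ/.
The consonants /j/, /m/, /m/, /ɹ/, /ʒ/ cannot be parsed into a legal (C)V syllable (no codas are permitted; onsets are limited to one consonant).
Each unlicensed consonant is deleted: /j/, /m/, /m/, /ɹ/, /ʒ/.

vɪgi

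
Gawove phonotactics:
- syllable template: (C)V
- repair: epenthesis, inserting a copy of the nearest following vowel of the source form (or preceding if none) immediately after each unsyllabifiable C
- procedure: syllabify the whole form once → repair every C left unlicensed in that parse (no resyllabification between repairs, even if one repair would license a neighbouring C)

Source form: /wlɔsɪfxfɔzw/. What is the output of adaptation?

Under (C)V, the unsyllabifiable consonants are /w/, /f/, /x/, /z/, /w/ (no codas are permitted; onsets are limited to one consonant).
Epenthesis after each stranded consonant: /w/ → /wɔ/, /f/ → /fɔ/, /x/ → /xɔ/, /z/ → /zɔ/, /w/ → /wɔ/.

wɔlɔsɪfɔxɔfɔzɔwɔ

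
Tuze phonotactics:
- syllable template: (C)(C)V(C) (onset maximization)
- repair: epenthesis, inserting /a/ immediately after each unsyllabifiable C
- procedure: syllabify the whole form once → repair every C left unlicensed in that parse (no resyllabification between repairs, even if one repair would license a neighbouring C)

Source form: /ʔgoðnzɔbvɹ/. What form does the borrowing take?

The consonants /v/, /ɹ/ cannot be parsed into a legal (C)(C)V(C) syllable (at most one coda consonant is licensed; onsets may contain at most 2 consonants).
Each unlicensed consonant becomes the onset of a new syllable: /v/ → /va/, /ɹ/ → /ɹa/.

ʔgoðnzɔbvaɹa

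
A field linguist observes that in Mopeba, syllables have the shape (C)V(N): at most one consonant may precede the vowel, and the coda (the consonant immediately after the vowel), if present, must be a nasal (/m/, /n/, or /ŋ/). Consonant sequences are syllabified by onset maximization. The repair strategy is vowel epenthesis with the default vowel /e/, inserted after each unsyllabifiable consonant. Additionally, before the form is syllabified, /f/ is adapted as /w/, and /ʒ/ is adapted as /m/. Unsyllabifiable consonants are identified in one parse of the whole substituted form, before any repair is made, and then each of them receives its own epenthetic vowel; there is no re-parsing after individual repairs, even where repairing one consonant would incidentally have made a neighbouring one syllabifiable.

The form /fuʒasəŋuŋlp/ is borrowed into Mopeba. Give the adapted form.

wumasəŋuŋlepe

Substitution: /f/ → /w/, /ʒ/ → /m/, giving /wumasəŋuŋlp/.
Under (C)V(N), the unsyllabifiable consonants are /l/, /p/ (only a nasal (/m/, /n/, or /ŋ/) is licensed in coda position; onsets are limited to one consonant).
Epenthesis after each stranded consonant: /l/ → /le/, /p/ → /pe/.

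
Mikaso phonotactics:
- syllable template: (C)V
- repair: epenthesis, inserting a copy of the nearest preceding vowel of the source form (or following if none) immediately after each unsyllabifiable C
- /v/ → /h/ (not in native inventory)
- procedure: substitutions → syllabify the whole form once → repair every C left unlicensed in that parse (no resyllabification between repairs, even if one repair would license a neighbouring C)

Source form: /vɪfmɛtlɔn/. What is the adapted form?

hɪfɪmɛtɛlɔnɔ

Substitution: /v/ → /h/, giving /hɪfmɛtlɔn/.
Under (C)V, the unsyllabifiable consonants are /f/, /t/, /n/ (no codas are permitted; onsets are limited to one consonant).
Epenthesis after each stranded consonant: /f/ → /fɪ/, /t/ → /tɛ/, /n/ → /nɔ/.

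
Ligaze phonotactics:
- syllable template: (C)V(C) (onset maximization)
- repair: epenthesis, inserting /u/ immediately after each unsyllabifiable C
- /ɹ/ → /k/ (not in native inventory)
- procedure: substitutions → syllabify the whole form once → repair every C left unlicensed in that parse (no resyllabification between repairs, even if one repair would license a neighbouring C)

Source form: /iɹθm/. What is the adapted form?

Substitution: /ɹ/ → /k/, giving /ikθm/.
Under (C)V(C), the unsyllabifiable consonants are /θ/, /m/ (at most one coda consonant is licensed; onsets are limited to one consonant).
Inserting the epenthetic vowel yields /θ/ → /θu/, /m/ → /mu/.

ikθumu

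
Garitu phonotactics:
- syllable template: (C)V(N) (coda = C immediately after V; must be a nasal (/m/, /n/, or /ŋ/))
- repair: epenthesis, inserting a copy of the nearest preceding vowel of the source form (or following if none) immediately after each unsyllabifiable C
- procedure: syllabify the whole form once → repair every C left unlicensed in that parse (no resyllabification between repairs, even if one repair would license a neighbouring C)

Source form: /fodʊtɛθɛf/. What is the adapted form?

Under (C)V(N), the unsyllabifiable consonants are /f/ (only a nasal (/m/, /n/, or /ŋ/) is licensed in coda position; onsets are limited to one consonant).
Inserting the epenthetic vowel yields /f/ → /fɛ/.

fodʊtɛθɛfɛ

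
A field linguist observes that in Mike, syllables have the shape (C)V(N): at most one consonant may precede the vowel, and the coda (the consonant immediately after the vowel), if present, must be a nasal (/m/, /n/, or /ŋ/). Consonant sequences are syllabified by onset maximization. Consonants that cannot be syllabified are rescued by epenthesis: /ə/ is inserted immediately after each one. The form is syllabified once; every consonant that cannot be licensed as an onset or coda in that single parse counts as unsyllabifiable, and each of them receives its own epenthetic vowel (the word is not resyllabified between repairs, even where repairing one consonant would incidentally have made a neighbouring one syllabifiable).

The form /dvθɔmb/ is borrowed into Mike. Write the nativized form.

The consonants /d/, /v/, /b/ cannot be parsed into a legal (C)V(N) syllable (only a nasal (/m/, /n/, or /ŋ/) is licensed in coda position; onsets are limited to one consonant).
Each unlicensed consonant becomes the onset of a new syllable: /d/ → /də/, /v/ → /və/, /b/ → /bə/.

dəvəθɔmbə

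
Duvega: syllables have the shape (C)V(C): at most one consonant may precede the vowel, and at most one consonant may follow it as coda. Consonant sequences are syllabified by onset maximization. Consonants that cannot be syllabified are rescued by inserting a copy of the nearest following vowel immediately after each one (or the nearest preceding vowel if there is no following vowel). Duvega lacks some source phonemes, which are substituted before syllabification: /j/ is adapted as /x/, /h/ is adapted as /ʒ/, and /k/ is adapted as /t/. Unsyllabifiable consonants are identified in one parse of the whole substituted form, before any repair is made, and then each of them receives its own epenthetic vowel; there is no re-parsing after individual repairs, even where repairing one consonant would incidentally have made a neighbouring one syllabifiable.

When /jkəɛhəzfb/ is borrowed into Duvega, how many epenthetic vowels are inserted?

After substitution the input is /xtəɛʒəzfb/.
The unsyllabifiable consonants are /x/, /f/, /b/; each receives one epenthetic vowel.

3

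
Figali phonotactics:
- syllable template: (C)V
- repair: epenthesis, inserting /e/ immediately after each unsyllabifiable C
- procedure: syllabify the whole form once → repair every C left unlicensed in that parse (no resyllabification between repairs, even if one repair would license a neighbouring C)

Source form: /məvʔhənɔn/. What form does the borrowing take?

məveʔehənɔne

Syllabifying with onset maximization leaves /v/, /ʔ/, /n/ stranded (no codas are permitted; onsets are limited to one consonant).
Inserting the epenthetic vowel yields /v/ → /ve/, /ʔ/ → /ʔe/, /n/ → /ne/.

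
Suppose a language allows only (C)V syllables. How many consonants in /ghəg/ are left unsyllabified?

The consonants /g/, /g/ cannot be parsed into a legal (C)V syllable (no codas are permitted; onsets are limited to one consonant).

2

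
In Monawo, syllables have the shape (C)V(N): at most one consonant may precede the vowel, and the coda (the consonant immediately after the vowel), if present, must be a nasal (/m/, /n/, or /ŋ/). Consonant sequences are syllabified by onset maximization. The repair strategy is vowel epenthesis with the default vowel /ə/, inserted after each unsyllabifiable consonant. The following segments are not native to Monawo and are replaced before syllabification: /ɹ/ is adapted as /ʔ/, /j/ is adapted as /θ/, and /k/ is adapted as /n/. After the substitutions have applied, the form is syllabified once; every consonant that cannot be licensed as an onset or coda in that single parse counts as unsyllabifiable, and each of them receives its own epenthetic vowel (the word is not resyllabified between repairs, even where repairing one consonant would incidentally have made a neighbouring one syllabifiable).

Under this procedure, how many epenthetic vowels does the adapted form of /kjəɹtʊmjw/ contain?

4

After substitution the input is /nθəʔtʊmθw/.
The unsyllabifiable consonants are /n/, /ʔ/, /θ/, /w/; each receives one epenthetic vowel.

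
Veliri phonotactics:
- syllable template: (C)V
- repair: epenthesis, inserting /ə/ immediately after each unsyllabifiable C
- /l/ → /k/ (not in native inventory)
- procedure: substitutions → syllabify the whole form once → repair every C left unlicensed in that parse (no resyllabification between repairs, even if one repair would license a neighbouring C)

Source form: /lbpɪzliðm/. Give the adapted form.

kəbəpɪzəkiðəmə

Substitution: /l/ → /k/, giving /kbpɪzkiðm/.
Syllabifying with onset maximization leaves /k/, /b/, /z/, /ð/, /m/ stranded (no codas are permitted; onsets are limited to one consonant).
Epenthesis after each stranded consonant: /k/ → /kə/, /b/ → /bə/, /z/ → /zə/, /ð/ → /ðə/, /m/ → /mə/.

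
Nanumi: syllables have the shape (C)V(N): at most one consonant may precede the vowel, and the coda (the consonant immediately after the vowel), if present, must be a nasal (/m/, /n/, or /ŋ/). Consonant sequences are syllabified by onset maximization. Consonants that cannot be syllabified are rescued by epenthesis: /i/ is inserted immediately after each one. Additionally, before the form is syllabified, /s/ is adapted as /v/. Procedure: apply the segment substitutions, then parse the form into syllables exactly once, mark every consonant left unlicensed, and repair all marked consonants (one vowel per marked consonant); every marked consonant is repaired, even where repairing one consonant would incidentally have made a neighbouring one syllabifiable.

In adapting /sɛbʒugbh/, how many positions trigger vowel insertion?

After substitution the input is /vɛbʒugbh/.
The unsyllabifiable consonants are /b/, /g/, /b/, /h/; each receives one epenthetic vowel.

4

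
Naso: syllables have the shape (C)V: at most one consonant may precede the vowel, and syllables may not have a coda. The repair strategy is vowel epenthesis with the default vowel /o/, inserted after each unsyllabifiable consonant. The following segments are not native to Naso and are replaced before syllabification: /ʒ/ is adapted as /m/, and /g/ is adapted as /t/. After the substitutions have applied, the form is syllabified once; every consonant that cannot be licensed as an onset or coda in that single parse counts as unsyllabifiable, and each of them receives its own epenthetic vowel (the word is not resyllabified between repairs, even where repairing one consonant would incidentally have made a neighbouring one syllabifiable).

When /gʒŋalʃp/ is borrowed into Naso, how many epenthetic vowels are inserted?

5

After substitution the input is /tmŋalʃp/.
The unsyllabifiable consonants are /t/, /m/, /l/, /ʃ/, /p/; each receives one epenthetic vowel.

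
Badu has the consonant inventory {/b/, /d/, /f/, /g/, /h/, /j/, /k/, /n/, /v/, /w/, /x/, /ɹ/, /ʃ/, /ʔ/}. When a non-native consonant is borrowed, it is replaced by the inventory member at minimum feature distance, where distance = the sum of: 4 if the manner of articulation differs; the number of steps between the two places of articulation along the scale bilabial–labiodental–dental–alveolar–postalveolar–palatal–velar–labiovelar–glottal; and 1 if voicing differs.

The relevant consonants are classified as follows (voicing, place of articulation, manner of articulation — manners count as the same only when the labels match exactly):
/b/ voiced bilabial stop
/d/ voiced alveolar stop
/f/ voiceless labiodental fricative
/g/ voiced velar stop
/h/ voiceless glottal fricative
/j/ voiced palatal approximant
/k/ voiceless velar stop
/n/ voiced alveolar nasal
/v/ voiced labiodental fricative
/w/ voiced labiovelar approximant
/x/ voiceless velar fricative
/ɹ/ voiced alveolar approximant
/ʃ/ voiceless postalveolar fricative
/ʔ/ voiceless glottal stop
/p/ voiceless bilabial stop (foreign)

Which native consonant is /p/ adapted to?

/b/ is closest: same manner (stop), place distance 0 (bilabial→bilabial), voicing differs (+1); total 1. Next closest is /d/ at distance 4.

b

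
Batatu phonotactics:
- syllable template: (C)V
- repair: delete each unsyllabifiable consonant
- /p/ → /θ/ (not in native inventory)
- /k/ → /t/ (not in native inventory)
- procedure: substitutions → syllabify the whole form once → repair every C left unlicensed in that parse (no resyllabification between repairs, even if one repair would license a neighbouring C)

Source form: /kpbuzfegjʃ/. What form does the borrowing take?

Substitution: /k/ → /t/, /p/ → /θ/, giving /tθbuzfegjʃ/.
Under (C)V, the unsyllabifiable consonants are /t/, /θ/, /z/, /g/, /j/, /ʃ/ (no codas are permitted; onsets are limited to one consonant).
Deleting the stranded consonants removes /t/, /θ/, /z/, /g/, /j/, /ʃ/.

bufe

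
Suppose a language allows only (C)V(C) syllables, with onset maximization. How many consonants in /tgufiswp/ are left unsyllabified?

Under (C)V(C), the unsyllabifiable consonants are /t/, /w/, /p/ (at most one coda consonant is licensed; onsets are limited to one consonant).

3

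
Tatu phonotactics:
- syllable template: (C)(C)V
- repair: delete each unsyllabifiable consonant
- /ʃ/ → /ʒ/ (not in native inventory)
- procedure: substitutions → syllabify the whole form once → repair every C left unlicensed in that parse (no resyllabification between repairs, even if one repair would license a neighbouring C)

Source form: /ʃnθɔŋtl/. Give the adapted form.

nθɔ

Substitution: /ʃ/ → /ʒ/, giving /ʒnθɔŋtl/.
The consonants /ʒ/, /ŋ/, /t/, /l/ cannot be parsed into a legal (C)(C)V syllable (no codas are permitted; onsets may contain at most 2 consonants).
Deleting the stranded consonants removes /ʒ/, /ŋ/, /t/, /l/.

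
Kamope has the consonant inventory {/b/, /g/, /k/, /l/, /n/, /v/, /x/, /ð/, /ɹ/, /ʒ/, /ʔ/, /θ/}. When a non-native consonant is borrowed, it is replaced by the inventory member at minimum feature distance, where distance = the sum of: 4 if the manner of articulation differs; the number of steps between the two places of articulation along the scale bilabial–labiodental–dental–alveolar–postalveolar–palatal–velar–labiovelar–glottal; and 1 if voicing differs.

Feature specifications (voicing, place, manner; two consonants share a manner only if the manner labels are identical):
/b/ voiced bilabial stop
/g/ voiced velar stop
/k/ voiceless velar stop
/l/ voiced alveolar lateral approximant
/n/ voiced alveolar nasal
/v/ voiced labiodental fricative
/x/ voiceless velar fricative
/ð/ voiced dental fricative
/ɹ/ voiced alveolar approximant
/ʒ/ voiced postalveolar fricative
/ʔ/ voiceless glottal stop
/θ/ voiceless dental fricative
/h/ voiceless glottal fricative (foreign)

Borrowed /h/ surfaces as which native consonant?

x

/x/ is closest: same manner (fricative), place distance 2 (glottal→velar), same voicing; total 2. Next closest is /ʔ/ at distance 4.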